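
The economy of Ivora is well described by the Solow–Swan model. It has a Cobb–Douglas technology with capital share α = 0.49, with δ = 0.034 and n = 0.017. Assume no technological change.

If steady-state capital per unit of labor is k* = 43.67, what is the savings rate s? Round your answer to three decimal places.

s ≈ 0.350

Steady state requires s·f(k) = (n + δ)·k, i.e. s·k^α = (n + δ)·k.
So s / (n + δ) = (k*)^(1−α) = 43.67^0.51 = 6.8627.
Therefore s = 6.8627 × (n + δ) = 6.8627 × 0.051 = 0.3500.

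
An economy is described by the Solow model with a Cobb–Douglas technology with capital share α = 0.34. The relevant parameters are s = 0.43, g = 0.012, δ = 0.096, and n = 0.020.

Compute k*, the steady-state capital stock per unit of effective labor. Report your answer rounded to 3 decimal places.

In steady state, investment equals break-even investment: s·k^α = (n + g + δ)·k.
Rearranging, k^(1−α) = s / (n + g + δ).
k^0.66 = 0.43 / (0.020 + 0.012 + 0.096) = 0.43 / 0.128 = 3.3594
k* = 3.3594^(1/0.66) ≈ 6.2714

k* = 6.271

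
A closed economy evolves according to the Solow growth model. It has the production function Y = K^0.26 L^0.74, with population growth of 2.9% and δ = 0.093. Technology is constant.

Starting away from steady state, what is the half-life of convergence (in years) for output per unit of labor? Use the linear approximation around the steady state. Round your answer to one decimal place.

Near the steady state the convergence rate is λ = (1 − α)(n + δ).
λ = (1 − 0.26) × 0.122 = 0.74 × 0.122 = 0.09028
Half-life = ln 2 / λ = 0.6931 / 0.09028 ≈ 7.68 years

half-life ≈ 7.7 years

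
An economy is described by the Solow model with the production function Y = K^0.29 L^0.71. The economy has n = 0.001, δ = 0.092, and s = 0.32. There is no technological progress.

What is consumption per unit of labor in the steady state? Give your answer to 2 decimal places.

c* ≈ 1.13

At the steady state, Δk = 0, so s·k^α = (n + δ)·k.
Rearranging, k^(1−α) = s / (n + δ).
k^0.71 = 0.32 / (0.001 + 0.092) = 0.32 / 0.093 = 3.4409
k* = 3.4409^(1/0.71) ≈ 5.7000
y* = (k*)^α = 5.7000^0.29 ≈ 1.6565
c* = (1 − s)·y* = (1 − 0.32) × 1.6565 ≈ 1.1264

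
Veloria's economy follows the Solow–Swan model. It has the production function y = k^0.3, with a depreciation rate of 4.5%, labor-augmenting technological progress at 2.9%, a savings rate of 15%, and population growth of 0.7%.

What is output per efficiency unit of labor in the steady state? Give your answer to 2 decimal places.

At the steady state, Δk = 0, so s·k^α = (n + g + δ)·k.
Rearranging, k^(1−α) = s / (n + g + δ).
k^0.7 = 0.15 / (0.007 + 0.029 + 0.045) = 0.15 / 0.081 = 1.8519
k* = 1.8519^(1/0.7) ≈ 2.4116
y* = (k*)^α = 2.4116^0.3 ≈ 1.3022

y* = 1.30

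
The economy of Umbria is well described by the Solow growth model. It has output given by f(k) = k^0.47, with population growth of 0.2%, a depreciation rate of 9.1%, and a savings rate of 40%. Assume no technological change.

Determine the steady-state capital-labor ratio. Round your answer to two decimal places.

Steady state requires s·f(k) = (n + δ)·k, i.e. s·k^α = (n + δ)·k.
Dividing both sides by k: k^(1−α) = s / (n + δ).
k^0.53 = 0.40 / (0.002 + 0.091) = 0.40 / 0.093 = 4.3011
k* = 4.3011^(1/0.53) ≈ 15.6831

k* ≈ 15.68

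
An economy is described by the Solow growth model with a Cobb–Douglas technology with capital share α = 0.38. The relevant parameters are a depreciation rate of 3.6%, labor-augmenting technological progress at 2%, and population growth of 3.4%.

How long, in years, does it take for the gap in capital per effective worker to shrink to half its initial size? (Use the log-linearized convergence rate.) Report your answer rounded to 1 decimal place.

t_½ ≈ 12.4 years

Near the steady state the convergence rate is λ = (1 − α)(n + g + δ).
λ = (1 − 0.38) × 0.090 = 0.62 × 0.090 = 0.0558
Half-life = ln 2 / λ = 0.6931 / 0.0558 ≈ 12.42 years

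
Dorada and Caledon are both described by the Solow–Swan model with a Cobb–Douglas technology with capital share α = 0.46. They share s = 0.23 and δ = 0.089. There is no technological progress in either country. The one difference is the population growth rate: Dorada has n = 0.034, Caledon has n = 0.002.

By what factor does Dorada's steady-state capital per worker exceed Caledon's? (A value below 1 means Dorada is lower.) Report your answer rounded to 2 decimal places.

ratio ≈ 0.57

Steady-state k* = [s/(n + δ)]^(1/(1−α)), so the ratio is [ (s_D/(n + δ)_D) / (s_C/(n + δ)_C) ]^1.8519.
s_D/(n + δ)_D = 0.23/0.123 = 1.8699; s_C/(n + δ)_C = 0.23/0.091 = 2.5275.
Ratio = (1.8699/2.5275)^1.8519 = 0.7398^1.8519 ≈ 0.5723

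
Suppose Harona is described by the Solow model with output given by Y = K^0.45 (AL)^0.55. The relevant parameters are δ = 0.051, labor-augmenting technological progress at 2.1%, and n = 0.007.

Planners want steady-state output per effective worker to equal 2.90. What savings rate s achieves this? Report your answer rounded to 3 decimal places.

In steady state, investment equals break-even investment: s·k^α = (n + g + δ)·k.
Since y* = [s/(n + g + δ)]^(α/(1−α)), we have s/(n + g + δ) = (y*)^((1−α)/α) = 2.90^1.2222 = 3.6740.
Therefore s = 3.6740 × (n + g + δ) = 3.6740 × 0.079 = 0.2902.

s ≈ 0.290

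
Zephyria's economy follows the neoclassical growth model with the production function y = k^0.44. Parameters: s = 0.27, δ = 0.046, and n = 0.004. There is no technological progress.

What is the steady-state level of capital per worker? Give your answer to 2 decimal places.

k* ≈ 20.32

At the steady state, Δk = 0, so s·k^α = (n + δ)·k.
Dividing both sides by k: k^(1−α) = s / (n + δ).
k^0.56 = 0.27 / (0.004 + 0.046) = 0.27 / 0.050 = 5.4000
k* = 5.4000^(1/0.56) ≈ 20.3164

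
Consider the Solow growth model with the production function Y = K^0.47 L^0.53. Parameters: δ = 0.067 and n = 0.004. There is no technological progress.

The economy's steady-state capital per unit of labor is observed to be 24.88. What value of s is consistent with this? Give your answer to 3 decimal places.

s ≈ 0.390

At the steady state, Δk = 0, so s·k^α = (n + δ)·k.
So s / (n + δ) = (k*)^(1−α) = 24.88^0.53 = 5.4929.
Therefore s = 5.4929 × (n + δ) = 5.4929 × 0.071 = 0.3900.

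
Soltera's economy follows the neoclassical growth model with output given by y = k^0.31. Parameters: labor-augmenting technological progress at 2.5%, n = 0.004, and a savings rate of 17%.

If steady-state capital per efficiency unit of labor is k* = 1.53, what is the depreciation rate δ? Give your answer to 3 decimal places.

Steady state requires s·f(k) = (n + g + δ)·k, i.e. s·k^α = (n + g + δ)·k.
So s / (n + g + δ) = (k*)^(1−α) = 1.53^0.69 = 1.3410.
Therefore n + g + δ = s / 1.3410 = 0.17 / 1.3410 = 0.1268, so δ = 0.1268 − 0.029 = 0.0978.

δ ≈ 0.098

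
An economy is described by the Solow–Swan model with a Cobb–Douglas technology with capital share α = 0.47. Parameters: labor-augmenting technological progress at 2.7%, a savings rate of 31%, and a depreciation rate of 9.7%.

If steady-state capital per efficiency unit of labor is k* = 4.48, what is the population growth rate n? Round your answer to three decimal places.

n ≈ 0.016

In steady state, investment equals break-even investment: s·k^α = (n + g + δ)·k.
So s / (n + g + δ) = (k*)^(1−α) = 4.48^0.53 = 2.2140.
Therefore n + g + δ = s / 2.2140 = 0.31 / 2.2140 = 0.1400, so n = 0.1400 − 0.124 = 0.0160.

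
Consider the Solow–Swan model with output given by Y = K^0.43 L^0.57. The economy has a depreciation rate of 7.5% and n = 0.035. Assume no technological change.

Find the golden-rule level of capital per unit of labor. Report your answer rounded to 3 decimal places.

k_gold ≈ 10.933

The golden rule sets f'(k) = n + δ, i.e. α·k^(α−1) = n + δ.
So k^(1−α) = α / (n + δ) = 0.43 / 0.110 = 3.9091.
k_gold = 3.9091^(1/0.57) ≈ 10.9328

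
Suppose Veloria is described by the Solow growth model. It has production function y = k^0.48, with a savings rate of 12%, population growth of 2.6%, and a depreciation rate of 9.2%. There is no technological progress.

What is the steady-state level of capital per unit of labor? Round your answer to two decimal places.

Steady state requires s·f(k) = (n + δ)·k, i.e. s·k^α = (n + δ)·k.
Rearranging, k^(1−α) = s / (n + δ).
k^0.52 = 0.12 / (0.026 + 0.092) = 0.12 / 0.118 = 1.0169
k* = 1.0169^(1/0.52) ≈ 1.0328

k* = 1.03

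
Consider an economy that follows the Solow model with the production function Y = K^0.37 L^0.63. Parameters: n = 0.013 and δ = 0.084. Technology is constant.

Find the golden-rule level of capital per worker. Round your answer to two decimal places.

The golden rule sets f'(k) = n + δ, i.e. α·k^(α−1) = n + δ.
So k^(1−α) = α / (n + δ) = 0.37 / 0.097 = 3.8144.
k_gold = 3.8144^(1/0.63) ≈ 8.3733

k_gold ≈ 8.37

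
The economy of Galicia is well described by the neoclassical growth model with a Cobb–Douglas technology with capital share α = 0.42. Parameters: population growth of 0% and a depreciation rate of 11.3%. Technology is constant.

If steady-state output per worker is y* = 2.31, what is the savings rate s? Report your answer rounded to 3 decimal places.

In steady state, investment equals break-even investment: s·k^α = (n + δ)·k.
Since y* = [s/(n + δ)]^(α/(1−α)), we have s/(n + δ) = (y*)^((1−α)/α) = 2.31^1.381 = 3.1780.
Therefore s = 3.1780 × (n + δ) = 3.1780 × 0.113 = 0.3591.

s ≈ 0.359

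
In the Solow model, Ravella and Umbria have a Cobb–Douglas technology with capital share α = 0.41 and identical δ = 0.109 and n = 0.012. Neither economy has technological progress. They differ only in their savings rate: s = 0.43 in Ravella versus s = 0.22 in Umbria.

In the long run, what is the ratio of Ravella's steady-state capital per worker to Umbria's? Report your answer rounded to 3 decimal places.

Steady-state k* = [s/(n + δ)]^(1/(1−α)), so the ratio is [ (s_R/(n + δ)_R) / (s_U/(n + δ)_U) ]^1.6949.
s_R/(n + δ)_R = 0.43/0.121 = 3.5537; s_U/(n + δ)_U = 0.22/0.121 = 1.8182.
Ratio = (3.5537/1.8182)^1.6949 = 1.9545^1.6949 ≈ 3.1137

k*_R / k*_U ≈ 3.114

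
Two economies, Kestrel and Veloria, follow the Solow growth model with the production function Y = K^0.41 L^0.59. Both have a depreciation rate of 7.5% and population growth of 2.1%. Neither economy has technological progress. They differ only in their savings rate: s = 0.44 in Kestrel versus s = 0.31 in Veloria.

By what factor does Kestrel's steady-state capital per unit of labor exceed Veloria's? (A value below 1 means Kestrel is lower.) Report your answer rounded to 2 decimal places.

Steady-state k* = [s/(n + δ)]^(1/(1−α)), so the ratio is [ (s_K/(n + δ)_K) / (s_V/(n + δ)_V) ]^1.6949.
s_K/(n + δ)_K = 0.44/0.096 = 4.5833; s_V/(n + δ)_V = 0.31/0.096 = 3.2292.
Ratio = (4.5833/3.2292)^1.6949 = 1.4193^1.6949 ≈ 1.8103

ratio ≈ 1.81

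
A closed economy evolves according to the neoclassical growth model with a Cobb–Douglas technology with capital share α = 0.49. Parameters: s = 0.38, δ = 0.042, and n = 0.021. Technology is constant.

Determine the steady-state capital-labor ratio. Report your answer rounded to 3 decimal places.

In steady state, investment equals break-even investment: s·k^α = (n + δ)·k.
Rearranging, k^(1−α) = s / (n + δ).
k^0.51 = 0.38 / (0.021 + 0.042) = 0.38 / 0.063 = 6.0317
k* = 6.0317^(1/0.51) ≈ 33.9058

k* = 33.906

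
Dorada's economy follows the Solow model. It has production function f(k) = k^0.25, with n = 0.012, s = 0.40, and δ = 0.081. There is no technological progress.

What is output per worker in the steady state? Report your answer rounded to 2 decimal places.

y* ≈ 1.63

Steady state requires s·f(k) = (n + δ)·k, i.e. s·k^α = (n + δ)·k.
Dividing both sides by k: k^(1−α) = s / (n + δ).
k^0.75 = 0.40 / (0.012 + 0.081) = 0.40 / 0.093 = 4.3011
k* = 4.3011^(1/0.75) ≈ 6.9948
y* = (k*)^α = 6.9948^0.25 ≈ 1.6263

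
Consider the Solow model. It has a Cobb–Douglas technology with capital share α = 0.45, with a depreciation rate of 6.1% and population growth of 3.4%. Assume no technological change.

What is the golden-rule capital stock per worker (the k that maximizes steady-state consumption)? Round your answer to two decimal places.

The golden rule sets f'(k) = n + δ, i.e. α·k^(α−1) = n + δ.
So k^(1−α) = α / (n + δ) = 0.45 / 0.095 = 4.7368.
k_gold = 4.7368^(1/0.55) ≈ 16.9104

k_gold ≈ 16.91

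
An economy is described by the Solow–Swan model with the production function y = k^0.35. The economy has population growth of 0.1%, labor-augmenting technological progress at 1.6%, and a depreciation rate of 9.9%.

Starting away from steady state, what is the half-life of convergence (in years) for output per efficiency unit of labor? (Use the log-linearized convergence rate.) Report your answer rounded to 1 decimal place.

t_½ ≈ 9.2 years

Near the steady state the convergence rate is λ = (1 − α)(n + g + δ).
λ = (1 − 0.35) × 0.116 = 0.65 × 0.116 = 0.0754
Half-life = ln 2 / λ = 0.6931 / 0.0754 ≈ 9.19 years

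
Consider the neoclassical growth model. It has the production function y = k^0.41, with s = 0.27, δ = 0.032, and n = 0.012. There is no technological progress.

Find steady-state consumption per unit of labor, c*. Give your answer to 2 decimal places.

At the steady state, Δk = 0, so s·k^α = (n + δ)·k.
Dividing both sides by k: k^(1−α) = s / (n + δ).
k^0.59 = 0.27 / (0.012 + 0.032) = 0.27 / 0.044 = 6.1364
k* = 6.1364^(1/0.59) ≈ 21.6495
y* = (k*)^α = 21.6495^0.41 ≈ 3.5280
c* = (1 − s)·y* = (1 − 0.27) × 3.5280 ≈ 2.5754

c* = 2.58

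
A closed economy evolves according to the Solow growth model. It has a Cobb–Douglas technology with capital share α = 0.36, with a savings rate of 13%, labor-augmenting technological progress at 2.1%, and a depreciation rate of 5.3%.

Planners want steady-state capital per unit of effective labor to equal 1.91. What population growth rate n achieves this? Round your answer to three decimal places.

n ≈ 0.012

In steady state, investment equals break-even investment: s·k^α = (n + g + δ)·k.
So s / (n + g + δ) = (k*)^(1−α) = 1.91^0.64 = 1.5131.
Therefore n + g + δ = s / 1.5131 = 0.13 / 1.5131 = 0.0859, so n = 0.0859 − 0.074 = 0.0119.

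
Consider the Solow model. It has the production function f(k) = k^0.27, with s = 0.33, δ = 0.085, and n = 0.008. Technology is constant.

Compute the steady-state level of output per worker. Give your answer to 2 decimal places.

y* ≈ 1.60

In steady state, investment equals break-even investment: s·k^α = (n + δ)·k.
Dividing both sides by k: k^(1−α) = s / (n + δ).
k^0.73 = 0.33 / (0.008 + 0.085) = 0.33 / 0.093 = 3.5484
k* = 3.5484^(1/0.73) ≈ 5.6685
y* = (k*)^α = 5.6685^0.27 ≈ 1.5975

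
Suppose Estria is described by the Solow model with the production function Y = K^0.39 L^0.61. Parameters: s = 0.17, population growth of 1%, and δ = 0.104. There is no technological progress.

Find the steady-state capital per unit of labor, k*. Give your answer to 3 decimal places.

k* ≈ 1.925

Steady state requires s·f(k) = (n + δ)·k, i.e. s·k^α = (n + δ)·k.
Dividing both sides by k: k^(1−α) = s / (n + δ).
k^0.61 = 0.17 / (0.010 + 0.104) = 0.17 / 0.114 = 1.4912
k* = 1.4912^(1/0.61) ≈ 1.9252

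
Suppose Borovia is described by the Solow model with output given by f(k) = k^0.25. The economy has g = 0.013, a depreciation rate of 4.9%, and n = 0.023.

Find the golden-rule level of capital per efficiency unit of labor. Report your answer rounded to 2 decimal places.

The golden rule sets f'(k) = n + g + δ, i.e. α·k^(α−1) = n + g + δ.
So k^(1−α) = α / (n + g + δ) = 0.25 / 0.085 = 2.9412.
k_gold = 2.9412^(1/0.75) ≈ 4.2140

k_gold ≈ 4.21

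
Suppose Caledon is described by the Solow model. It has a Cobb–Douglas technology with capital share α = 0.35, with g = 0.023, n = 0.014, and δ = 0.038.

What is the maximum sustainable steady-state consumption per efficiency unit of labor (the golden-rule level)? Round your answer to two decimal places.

At the golden rule, f'(k) = n + g + δ, so α·k^(α−1) = n + g + δ and k_gold = (α/(n + g + δ))^(1/(1−α)).
k_gold = (0.35/0.075)^(1/0.65) = 4.6667^1.5385 ≈ 10.6972
c_gold = f(k_gold) − (n + g + δ)·k_gold = 2.2922 − 0.075×10.6972 ≈ 1.4899

c_gold ≈ 1.49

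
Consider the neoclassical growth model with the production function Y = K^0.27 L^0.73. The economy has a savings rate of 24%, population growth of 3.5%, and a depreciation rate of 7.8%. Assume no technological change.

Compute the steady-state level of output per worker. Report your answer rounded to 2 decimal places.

y* = 1.32

Steady state requires s·f(k) = (n + δ)·k, i.e. s·k^α = (n + δ)·k.
Rearranging, k^(1−α) = s / (n + δ).
k^0.73 = 0.24 / (0.035 + 0.078) = 0.24 / 0.113 = 2.1239
k* = 2.1239^(1/0.73) ≈ 2.8063
y* = (k*)^α = 2.8063^0.27 ≈ 1.3213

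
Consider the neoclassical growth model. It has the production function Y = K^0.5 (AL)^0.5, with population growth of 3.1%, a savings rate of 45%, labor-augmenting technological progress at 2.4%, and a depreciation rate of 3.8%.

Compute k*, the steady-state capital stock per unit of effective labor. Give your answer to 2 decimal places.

k* = 23.41

At the steady state, Δk = 0, so s·k^α = (n + g + δ)·k.
Rearranging, k^(1−α) = s / (n + g + δ).
k^0.5 = 0.45 / (0.031 + 0.024 + 0.038) = 0.45 / 0.093 = 4.8387
k* = 4.8387^(1/0.5) ≈ 23.4130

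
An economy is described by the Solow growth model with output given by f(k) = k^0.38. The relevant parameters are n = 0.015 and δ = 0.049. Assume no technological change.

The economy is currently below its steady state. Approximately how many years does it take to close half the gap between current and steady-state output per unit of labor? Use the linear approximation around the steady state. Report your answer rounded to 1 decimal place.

t_½ ≈ 17.5 years

Near the steady state the convergence rate is λ = (1 − α)(n + δ).
λ = (1 − 0.38) × 0.064 = 0.62 × 0.064 = 0.03968
Half-life = ln 2 / λ = 0.6931 / 0.03968 ≈ 17.47 years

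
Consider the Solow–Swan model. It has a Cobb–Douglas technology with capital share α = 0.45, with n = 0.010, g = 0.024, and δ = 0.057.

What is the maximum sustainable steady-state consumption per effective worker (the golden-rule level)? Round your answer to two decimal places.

c_gold ≈ 2.03

At the golden rule, f'(k) = n + g + δ, so α·k^(α−1) = n + g + δ and k_gold = (α/(n + g + δ))^(1/(1−α)).
k_gold = (0.45/0.091)^(1/0.55) = 4.9451^1.8182 ≈ 18.2873
c_gold = f(k_gold) − (n + g + δ)·k_gold = 3.6980 − 0.091×18.2873 ≈ 2.0339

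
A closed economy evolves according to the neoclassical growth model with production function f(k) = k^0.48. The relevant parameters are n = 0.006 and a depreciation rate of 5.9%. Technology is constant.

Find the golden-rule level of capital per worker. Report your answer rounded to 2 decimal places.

The golden rule sets f'(k) = n + δ, i.e. α·k^(α−1) = n + δ.
So k^(1−α) = α / (n + δ) = 0.48 / 0.065 = 7.3846.
k_gold = 7.3846^(1/0.52) ≈ 46.7584

k_gold ≈ 46.76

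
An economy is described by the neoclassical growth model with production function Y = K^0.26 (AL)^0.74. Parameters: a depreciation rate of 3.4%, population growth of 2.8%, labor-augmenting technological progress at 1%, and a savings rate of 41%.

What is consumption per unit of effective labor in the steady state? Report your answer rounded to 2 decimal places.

c* = 1.09

At the steady state, Δk = 0, so s·k^α = (n + g + δ)·k.
Rearranging, k^(1−α) = s / (n + g + δ).
k^0.74 = 0.41 / (0.028 + 0.010 + 0.034) = 0.41 / 0.072 = 5.6944
k* = 5.6944^(1/0.74) ≈ 10.4924
y* = (k*)^α = 10.4924^0.26 ≈ 1.8426
c* = (1 − s)·y* = (1 − 0.41) × 1.8426 ≈ 1.0871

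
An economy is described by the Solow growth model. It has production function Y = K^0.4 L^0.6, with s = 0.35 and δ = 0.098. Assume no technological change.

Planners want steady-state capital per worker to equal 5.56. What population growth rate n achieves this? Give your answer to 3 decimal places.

n ≈ 0.027

Steady state requires s·f(k) = (n + δ)·k, i.e. s·k^α = (n + δ)·k.
So s / (n + δ) = (k*)^(1−α) = 5.56^0.6 = 2.7993.
Therefore n + δ = s / 2.7993 = 0.35 / 2.7993 = 0.1250, so n = 0.1250 − 0.098 = 0.0270.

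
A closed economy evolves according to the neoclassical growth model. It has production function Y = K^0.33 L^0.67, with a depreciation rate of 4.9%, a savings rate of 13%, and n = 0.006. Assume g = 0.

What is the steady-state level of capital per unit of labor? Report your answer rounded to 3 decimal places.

In steady state, investment equals break-even investment: s·k^α = (n + δ)·k.
Rearranging, k^(1−α) = s / (n + δ).
k^0.67 = 0.13 / (0.006 + 0.049) = 0.13 / 0.055 = 2.3636
k* = 2.3636^(1/0.67) ≈ 3.6105

k* = 3.611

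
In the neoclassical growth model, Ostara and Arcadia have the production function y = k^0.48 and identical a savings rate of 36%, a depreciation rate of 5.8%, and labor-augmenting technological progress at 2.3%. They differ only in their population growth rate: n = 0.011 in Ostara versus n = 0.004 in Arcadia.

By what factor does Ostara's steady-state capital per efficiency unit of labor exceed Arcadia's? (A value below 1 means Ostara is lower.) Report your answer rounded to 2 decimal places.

Steady-state k* = [s/(n + g + δ)]^(1/(1−α)), so the ratio is [ (s_O/(n + g + δ)_O) / (s_A/(n + g + δ)_A) ]^1.9231.
s_O/(n + g + δ)_O = 0.36/0.092 = 3.9130; s_A/(n + g + δ)_A = 0.36/0.085 = 4.2353.
Ratio = (3.9130/4.2353)^1.9231 = 0.9239^1.9231 ≈ 0.8588

k*_O / k*_A ≈ 0.86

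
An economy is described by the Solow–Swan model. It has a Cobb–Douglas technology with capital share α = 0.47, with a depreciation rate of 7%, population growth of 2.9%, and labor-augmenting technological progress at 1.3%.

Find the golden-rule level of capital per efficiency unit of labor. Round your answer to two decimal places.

k_gold ≈ 14.97

The golden rule sets f'(k) = n + g + δ, i.e. α·k^(α−1) = n + g + δ.
So k^(1−α) = α / (n + g + δ) = 0.47 / 0.112 = 4.1964.
k_gold = 4.1964^(1/0.53) ≈ 14.9706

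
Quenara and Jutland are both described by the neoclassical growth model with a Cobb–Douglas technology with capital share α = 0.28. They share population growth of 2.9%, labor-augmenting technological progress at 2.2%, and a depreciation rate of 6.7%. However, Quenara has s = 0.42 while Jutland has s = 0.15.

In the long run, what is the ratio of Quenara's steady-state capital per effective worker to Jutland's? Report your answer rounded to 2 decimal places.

Steady-state k* = [s/(n + g + δ)]^(1/(1−α)), so the ratio is [ (s_Q/(n + g + δ)_Q) / (s_J/(n + g + δ)_J) ]^1.3889.
s_Q/(n + g + δ)_Q = 0.42/0.118 = 3.5593; s_J/(n + g + δ)_J = 0.15/0.118 = 1.2712.
Ratio = (3.5593/1.2712)^1.3889 = 2.8000^1.3889 ≈ 4.1789

k*_Q / k*_J ≈ 4.18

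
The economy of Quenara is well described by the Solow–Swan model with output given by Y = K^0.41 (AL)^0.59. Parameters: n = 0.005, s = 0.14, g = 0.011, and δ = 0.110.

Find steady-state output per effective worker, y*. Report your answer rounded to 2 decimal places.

y* ≈ 1.08

Steady state requires s·f(k) = (n + g + δ)·k, i.e. s·k^α = (n + g + δ)·k.
Dividing both sides by k: k^(1−α) = s / (n + g + δ).
k^0.59 = 0.14 / (0.005 + 0.011 + 0.110) = 0.14 / 0.126 = 1.1111
k* = 1.1111^(1/0.59) ≈ 1.1955
y* = (k*)^α = 1.1955^0.41 ≈ 1.0760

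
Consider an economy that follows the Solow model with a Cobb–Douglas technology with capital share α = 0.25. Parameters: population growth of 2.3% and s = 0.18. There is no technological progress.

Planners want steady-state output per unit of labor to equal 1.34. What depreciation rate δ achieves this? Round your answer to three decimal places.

δ ≈ 0.052

Steady state requires s·f(k) = (n + δ)·k, i.e. s·k^α = (n + δ)·k.
Since y* = [s/(n + δ)]^(α/(1−α)), we have s/(n + δ) = (y*)^((1−α)/α) = 1.34^3 = 2.4061.
Therefore n + δ = s / 2.4061 = 0.18 / 2.4061 = 0.0748, so δ = 0.0748 − 0.023 = 0.0518.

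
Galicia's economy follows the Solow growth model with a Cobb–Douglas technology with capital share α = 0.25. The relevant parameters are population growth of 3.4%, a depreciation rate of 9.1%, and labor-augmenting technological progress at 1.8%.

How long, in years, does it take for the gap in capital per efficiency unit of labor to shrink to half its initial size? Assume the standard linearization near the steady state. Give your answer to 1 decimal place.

Near the steady state the convergence rate is λ = (1 − α)(n + g + δ).
λ = (1 − 0.25) × 0.143 = 0.75 × 0.143 = 0.10725
Half-life = ln 2 / λ = 0.6931 / 0.10725 ≈ 6.46 years

t_½ ≈ 6.5 years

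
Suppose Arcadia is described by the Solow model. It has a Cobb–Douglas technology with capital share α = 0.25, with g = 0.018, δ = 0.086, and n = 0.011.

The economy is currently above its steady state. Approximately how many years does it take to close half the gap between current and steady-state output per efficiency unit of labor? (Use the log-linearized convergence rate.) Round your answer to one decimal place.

half-life ≈ 8.0 years

Near the steady state the convergence rate is λ = (1 − α)(n + g + δ).
λ = (1 − 0.25) × 0.115 = 0.75 × 0.115 = 0.08625
Half-life = ln 2 / λ = 0.6931 / 0.08625 ≈ 8.04 years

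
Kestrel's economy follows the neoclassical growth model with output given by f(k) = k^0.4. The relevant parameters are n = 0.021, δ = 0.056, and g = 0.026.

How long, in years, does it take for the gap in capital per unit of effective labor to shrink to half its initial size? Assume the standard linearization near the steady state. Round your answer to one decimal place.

half-life ≈ 11.2 years

Near the steady state the convergence rate is λ = (1 − α)(n + g + δ).
λ = (1 − 0.4) × 0.103 = 0.6 × 0.103 = 0.0618
Half-life = ln 2 / λ = 0.6931 / 0.0618 ≈ 11.22 years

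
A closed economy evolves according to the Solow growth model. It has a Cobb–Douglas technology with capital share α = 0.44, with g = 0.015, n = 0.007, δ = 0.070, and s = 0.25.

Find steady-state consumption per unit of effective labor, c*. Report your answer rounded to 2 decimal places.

c* ≈ 1.65

Steady state requires s·f(k) = (n + g + δ)·k, i.e. s·k^α = (n + g + δ)·k.
Dividing both sides by k: k^(1−α) = s / (n + g + δ).
k^0.56 = 0.25 / (0.007 + 0.015 + 0.070) = 0.25 / 0.092 = 2.7174
k* = 2.7174^(1/0.56) ≈ 5.9604
y* = (k*)^α = 5.9604^0.44 ≈ 2.1934
c* = (1 − s)·y* = (1 − 0.25) × 2.1934 ≈ 1.6451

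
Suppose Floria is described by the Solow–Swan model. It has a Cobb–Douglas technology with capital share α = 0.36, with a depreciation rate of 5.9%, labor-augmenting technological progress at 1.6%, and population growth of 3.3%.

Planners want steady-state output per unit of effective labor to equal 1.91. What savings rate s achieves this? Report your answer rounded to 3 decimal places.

s ≈ 0.341

In steady state, investment equals break-even investment: s·k^α = (n + g + δ)·k.
Since y* = [s/(n + g + δ)]^(α/(1−α)), we have s/(n + g + δ) = (y*)^((1−α)/α) = 1.91^1.7778 = 3.1595.
Therefore s = 3.1595 × (n + g + δ) = 3.1595 × 0.108 = 0.3412.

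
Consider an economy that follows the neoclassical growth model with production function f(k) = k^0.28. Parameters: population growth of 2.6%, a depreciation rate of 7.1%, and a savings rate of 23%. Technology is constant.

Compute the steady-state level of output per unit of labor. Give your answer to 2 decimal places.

y* ≈ 1.40

At the steady state, Δk = 0, so s·k^α = (n + δ)·k.
Rearranging, k^(1−α) = s / (n + δ).
k^0.72 = 0.23 / (0.026 + 0.071) = 0.23 / 0.097 = 2.3711
k* = 2.3711^(1/0.72) ≈ 3.3171
y* = (k*)^α = 3.3171^0.28 ≈ 1.3990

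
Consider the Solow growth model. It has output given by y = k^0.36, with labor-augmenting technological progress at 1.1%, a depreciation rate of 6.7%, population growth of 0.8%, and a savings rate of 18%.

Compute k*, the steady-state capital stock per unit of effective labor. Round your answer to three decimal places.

k* ≈ 3.171

At the steady state, Δk = 0, so s·k^α = (n + g + δ)·k.
Dividing both sides by k: k^(1−α) = s / (n + g + δ).
k^0.64 = 0.18 / (0.008 + 0.011 + 0.067) = 0.18 / 0.086 = 2.0930
k* = 2.0930^(1/0.64) ≈ 3.1710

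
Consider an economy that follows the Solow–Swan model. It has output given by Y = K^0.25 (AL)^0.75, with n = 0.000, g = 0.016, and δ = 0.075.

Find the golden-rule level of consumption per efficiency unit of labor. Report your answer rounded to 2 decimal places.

At the golden rule, f'(k) = n + g + δ, so α·k^(α−1) = n + g + δ and k_gold = (α/(n + g + δ))^(1/(1−α)).
k_gold = (0.25/0.091)^(1/0.75) = 2.7473^1.3333 ≈ 3.8476
c_gold = f(k_gold) − (n + g + δ)·k_gold = 1.4005 − 0.091×3.8476 ≈ 1.0504

c_gold ≈ 1.05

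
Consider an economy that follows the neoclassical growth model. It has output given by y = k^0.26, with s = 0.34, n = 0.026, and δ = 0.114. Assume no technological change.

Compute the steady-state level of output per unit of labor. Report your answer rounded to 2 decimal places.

y* ≈ 1.37

Steady state requires s·f(k) = (n + δ)·k, i.e. s·k^α = (n + δ)·k.
Dividing both sides by k: k^(1−α) = s / (n + δ).
k^0.74 = 0.34 / (0.026 + 0.114) = 0.34 / 0.140 = 2.4286
k* = 2.4286^(1/0.74) ≈ 3.3170
y* = (k*)^α = 3.3170^0.26 ≈ 1.3658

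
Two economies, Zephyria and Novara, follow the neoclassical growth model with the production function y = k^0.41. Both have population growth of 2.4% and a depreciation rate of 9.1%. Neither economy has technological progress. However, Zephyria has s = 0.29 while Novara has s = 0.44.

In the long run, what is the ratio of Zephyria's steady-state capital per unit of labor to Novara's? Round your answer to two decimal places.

ratio ≈ 0.49

Steady-state k* = [s/(n + δ)]^(1/(1−α)), so the ratio is [ (s_Z/(n + δ)_Z) / (s_N/(n + δ)_N) ]^1.6949.
s_Z/(n + δ)_Z = 0.29/0.115 = 2.5217; s_N/(n + δ)_N = 0.44/0.115 = 3.8261.
Ratio = (2.5217/3.8261)^1.6949 = 0.6591^1.6949 ≈ 0.4933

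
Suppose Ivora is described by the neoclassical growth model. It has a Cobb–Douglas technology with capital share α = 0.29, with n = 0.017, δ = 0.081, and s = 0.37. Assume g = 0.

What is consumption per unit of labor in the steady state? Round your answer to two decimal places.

c* = 1.08

At the steady state, Δk = 0, so s·k^α = (n + δ)·k.
Rearranging, k^(1−α) = s / (n + δ).
k^0.71 = 0.37 / (0.017 + 0.081) = 0.37 / 0.098 = 3.7755
k* = 3.7755^(1/0.71) ≈ 6.4959
y* = (k*)^α = 6.4959^0.29 ≈ 1.7205
c* = (1 − s)·y* = (1 − 0.37) × 1.7205 ≈ 1.0839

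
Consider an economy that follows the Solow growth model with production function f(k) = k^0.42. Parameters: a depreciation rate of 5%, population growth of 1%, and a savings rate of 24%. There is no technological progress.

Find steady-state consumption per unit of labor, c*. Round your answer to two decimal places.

At the steady state, Δk = 0, so s·k^α = (n + δ)·k.
Rearranging, k^(1−α) = s / (n + δ).
k^0.58 = 0.24 / (0.010 + 0.050) = 0.24 / 0.060 = 4.0000
k* = 4.0000^(1/0.58) ≈ 10.9153
y* = (k*)^α = 10.9153^0.42 ≈ 2.7288
c* = (1 − s)·y* = (1 − 0.24) × 2.7288 ≈ 2.0739

c* = 2.07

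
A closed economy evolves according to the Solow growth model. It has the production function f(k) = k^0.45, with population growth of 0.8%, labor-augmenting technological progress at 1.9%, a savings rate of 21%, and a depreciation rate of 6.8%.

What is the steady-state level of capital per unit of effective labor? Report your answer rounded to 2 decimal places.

k* = 4.23

In steady state, investment equals break-even investment: s·k^α = (n + g + δ)·k.
Rearranging, k^(1−α) = s / (n + g + δ).
k^0.55 = 0.21 / (0.008 + 0.019 + 0.068) = 0.21 / 0.095 = 2.2105
k* = 2.2105^(1/0.55) ≈ 4.2301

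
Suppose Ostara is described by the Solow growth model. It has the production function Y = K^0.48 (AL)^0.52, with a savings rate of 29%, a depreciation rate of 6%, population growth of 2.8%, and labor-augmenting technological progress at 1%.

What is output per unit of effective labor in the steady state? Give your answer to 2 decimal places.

y* ≈ 2.72

At the steady state, Δk = 0, so s·k^α = (n + g + δ)·k.
Dividing both sides by k: k^(1−α) = s / (n + g + δ).
k^0.52 = 0.29 / (0.028 + 0.010 + 0.060) = 0.29 / 0.098 = 2.9592
k* = 2.9592^(1/0.52) ≈ 8.0557
y* = (k*)^α = 8.0557^0.48 ≈ 2.7223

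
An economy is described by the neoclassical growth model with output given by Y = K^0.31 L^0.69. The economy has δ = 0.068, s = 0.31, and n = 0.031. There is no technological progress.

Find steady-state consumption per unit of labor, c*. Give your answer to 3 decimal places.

At the steady state, Δk = 0, so s·k^α = (n + δ)·k.
Dividing both sides by k: k^(1−α) = s / (n + δ).
k^0.69 = 0.31 / (0.031 + 0.068) = 0.31 / 0.099 = 3.1313
k* = 3.1313^(1/0.69) ≈ 5.2293
y* = (k*)^α = 5.2293^0.31 ≈ 1.6700
c* = (1 − s)·y* = (1 − 0.31) × 1.6700 ≈ 1.1523

c* ≈ 1.152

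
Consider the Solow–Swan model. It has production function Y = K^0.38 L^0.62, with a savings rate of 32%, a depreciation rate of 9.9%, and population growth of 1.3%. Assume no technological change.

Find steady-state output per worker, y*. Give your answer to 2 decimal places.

Steady state requires s·f(k) = (n + δ)·k, i.e. s·k^α = (n + δ)·k.
Dividing both sides by k: k^(1−α) = s / (n + δ).
k^0.62 = 0.32 / (0.013 + 0.099) = 0.32 / 0.112 = 2.8571
k* = 2.8571^(1/0.62) ≈ 5.4371
y* = (k*)^α = 5.4371^0.38 ≈ 1.9030

y* ≈ 1.90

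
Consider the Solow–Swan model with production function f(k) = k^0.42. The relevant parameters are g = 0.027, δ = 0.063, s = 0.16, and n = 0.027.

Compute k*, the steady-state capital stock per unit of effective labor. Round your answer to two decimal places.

At the steady state, Δk = 0, so s·k^α = (n + g + δ)·k.
Rearranging, k^(1−α) = s / (n + g + δ).
k^0.58 = 0.16 / (0.027 + 0.027 + 0.063) = 0.16 / 0.117 = 1.3675
k* = 1.3675^(1/0.58) ≈ 1.7154

k* ≈ 1.72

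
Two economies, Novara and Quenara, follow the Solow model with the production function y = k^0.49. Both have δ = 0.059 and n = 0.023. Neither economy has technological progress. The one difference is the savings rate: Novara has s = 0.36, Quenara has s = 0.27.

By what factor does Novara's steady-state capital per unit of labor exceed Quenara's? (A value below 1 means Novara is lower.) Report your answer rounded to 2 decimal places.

Steady-state k* = [s/(n + δ)]^(1/(1−α)), so the ratio is [ (s_N/(n + δ)_N) / (s_Q/(n + δ)_Q) ]^1.9608.
s_N/(n + δ)_N = 0.36/0.082 = 4.3902; s_Q/(n + δ)_Q = 0.27/0.082 = 3.2927.
Ratio = (4.3902/3.2927)^1.9608 = 1.3333^1.9608 ≈ 1.7578

k*_N / k*_Q ≈ 1.76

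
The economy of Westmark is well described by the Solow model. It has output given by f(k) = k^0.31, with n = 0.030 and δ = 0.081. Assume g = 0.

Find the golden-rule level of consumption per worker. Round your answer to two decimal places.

At the golden rule, f'(k) = n + δ, so α·k^(α−1) = n + δ and k_gold = (α/(n + δ))^(1/(1−α)).
k_gold = (0.31/0.111)^(1/0.69) = 2.7928^1.4493 ≈ 4.4304
c_gold = f(k_gold) − (n + δ)·k_gold = 1.5863 − 0.111×4.4304 ≈ 1.0945

c_gold ≈ 1.09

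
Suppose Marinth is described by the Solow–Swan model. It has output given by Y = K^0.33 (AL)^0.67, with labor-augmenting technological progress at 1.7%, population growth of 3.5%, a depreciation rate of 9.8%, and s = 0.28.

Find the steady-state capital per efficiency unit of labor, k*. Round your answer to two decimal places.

Steady state requires s·f(k) = (n + g + δ)·k, i.e. s·k^α = (n + g + δ)·k.
Rearranging, k^(1−α) = s / (n + g + δ).
k^0.67 = 0.28 / (0.035 + 0.017 + 0.098) = 0.28 / 0.150 = 1.8667
k* = 1.8667^(1/0.67) ≈ 2.5386

k* = 2.54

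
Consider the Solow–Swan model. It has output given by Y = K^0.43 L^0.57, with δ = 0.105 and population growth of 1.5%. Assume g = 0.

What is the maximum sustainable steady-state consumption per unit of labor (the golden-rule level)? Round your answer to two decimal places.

At the golden rule, f'(k) = n + δ, so α·k^(α−1) = n + δ and k_gold = (α/(n + δ))^(1/(1−α)).
k_gold = (0.43/0.120)^(1/0.57) = 3.5833^1.7544 ≈ 9.3850
c_gold = f(k_gold) − (n + δ)·k_gold = 2.6191 − 0.120×9.3850 ≈ 1.4929

c_gold ≈ 1.49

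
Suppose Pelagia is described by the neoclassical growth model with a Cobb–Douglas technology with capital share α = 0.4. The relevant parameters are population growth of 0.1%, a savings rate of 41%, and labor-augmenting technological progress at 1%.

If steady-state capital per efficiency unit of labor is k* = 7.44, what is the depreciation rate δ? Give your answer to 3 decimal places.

δ ≈ 0.112

At the steady state, Δk = 0, so s·k^α = (n + g + δ)·k.
So s / (n + g + δ) = (k*)^(1−α) = 7.44^0.6 = 3.3338.
Therefore n + g + δ = s / 3.3338 = 0.41 / 3.3338 = 0.1230, so δ = 0.1230 − 0.011 = 0.1120.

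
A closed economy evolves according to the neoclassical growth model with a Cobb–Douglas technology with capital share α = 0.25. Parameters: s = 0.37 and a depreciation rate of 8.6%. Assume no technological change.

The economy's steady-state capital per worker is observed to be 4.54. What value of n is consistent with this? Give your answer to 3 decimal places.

n ≈ 0.033

At the steady state, Δk = 0, so s·k^α = (n + δ)·k.
So s / (n + δ) = (k*)^(1−α) = 4.54^0.75 = 3.1102.
Therefore n + δ = s / 3.1102 = 0.37 / 3.1102 = 0.1190, so n = 0.1190 − 0.086 = 0.0330.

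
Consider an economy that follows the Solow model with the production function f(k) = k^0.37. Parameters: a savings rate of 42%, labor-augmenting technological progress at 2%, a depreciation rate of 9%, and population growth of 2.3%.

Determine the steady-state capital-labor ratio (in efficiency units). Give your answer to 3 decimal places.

k* ≈ 6.204

Steady state requires s·f(k) = (n + g + δ)·k, i.e. s·k^α = (n + g + δ)·k.
Dividing both sides by k: k^(1−α) = s / (n + g + δ).
k^0.63 = 0.42 / (0.023 + 0.020 + 0.090) = 0.42 / 0.133 = 3.1579
k* = 3.1579^(1/0.63) ≈ 6.2043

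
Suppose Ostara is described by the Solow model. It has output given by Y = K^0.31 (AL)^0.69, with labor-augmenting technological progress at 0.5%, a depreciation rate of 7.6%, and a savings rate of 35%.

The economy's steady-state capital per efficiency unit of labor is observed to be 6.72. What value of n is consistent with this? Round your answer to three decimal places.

n ≈ 0.013

In steady state, investment equals break-even investment: s·k^α = (n + g + δ)·k.
So s / (n + g + δ) = (k*)^(1−α) = 6.72^0.69 = 3.7229.
Therefore n + g + δ = s / 3.7229 = 0.35 / 3.7229 = 0.0940, so n = 0.0940 − 0.081 = 0.0130.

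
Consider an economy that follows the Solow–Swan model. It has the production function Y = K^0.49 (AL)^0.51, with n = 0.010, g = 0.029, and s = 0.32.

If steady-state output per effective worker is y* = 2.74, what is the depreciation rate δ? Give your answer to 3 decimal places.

δ ≈ 0.073

In steady state, investment equals break-even investment: s·k^α = (n + g + δ)·k.
Since y* = [s/(n + g + δ)]^(α/(1−α)), we have s/(n + g + δ) = (y*)^((1−α)/α) = 2.74^1.0408 = 2.8550.
Therefore n + g + δ = s / 2.8550 = 0.32 / 2.8550 = 0.1121, so δ = 0.1121 − 0.039 = 0.0731.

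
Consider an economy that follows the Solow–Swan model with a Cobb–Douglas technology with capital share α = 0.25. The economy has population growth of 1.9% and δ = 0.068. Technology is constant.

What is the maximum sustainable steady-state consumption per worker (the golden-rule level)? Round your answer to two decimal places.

c_gold ≈ 1.07

At the golden rule, f'(k) = n + δ, so α·k^(α−1) = n + δ and k_gold = (α/(n + δ))^(1/(1−α)).
k_gold = (0.25/0.087)^(1/0.75) = 2.8736^1.3333 ≈ 4.0853
c_gold = f(k_gold) − (n + δ)·k_gold = 1.4217 − 0.087×4.0853 ≈ 1.0663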